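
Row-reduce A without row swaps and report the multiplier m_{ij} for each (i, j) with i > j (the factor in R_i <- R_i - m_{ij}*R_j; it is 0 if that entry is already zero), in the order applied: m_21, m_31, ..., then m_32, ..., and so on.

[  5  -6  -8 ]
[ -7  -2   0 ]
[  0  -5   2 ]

multipliers: -7/5, 0, 25/52

Forward elimination:
R2 <- R2 - (-7/5)*R1:  [     0  -52/5  -56/5 ]
R3: entry in column 1 is already 0 -> m_{31} = 0 (no row operation needed)
R3 <- R3 - (25/52)*R2:  [     0      0  96/13 ]
Multipliers (in order of application): m_{21} = -7/5, m_{31} = 0, m_{32} = 25/52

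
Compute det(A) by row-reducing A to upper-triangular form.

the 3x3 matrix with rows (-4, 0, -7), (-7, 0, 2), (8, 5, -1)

det(A) = 285

Forward elimination:
R2 <- R2 - (7/4)*R1:  [    0     0  57/4 ]
R3 <- R3 - (-2)*R1:  [   0    5  -15 ]
R2 <-> R3   (pivot in column 2 was zero)
[ -4  0    -7 ]
[  0  5   -15 ]
[  0  0  57/4 ]
Upper-triangular form:
[ -4  0    -7 ]
[  0  5   -15 ]
[  0  0  57/4 ]
det(A) = (-1)^1 * (-4) * (5) * (57/4) = 285  (1 row swap -> sign -1)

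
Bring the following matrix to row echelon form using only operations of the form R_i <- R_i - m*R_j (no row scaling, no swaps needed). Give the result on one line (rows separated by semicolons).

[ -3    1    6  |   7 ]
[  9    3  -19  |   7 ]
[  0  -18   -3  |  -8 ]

REF = [-3 1 6 7; 0 6 -1 28; 0 0 -6 76]

Forward elimination:
R2 <- R2 - (-3)*R1:  [  0   6  -1  28 ]
R3 <- R3 - (-3)*R2:  [  0   0  -6  76 ]
Row echelon form:
[ -3  1   6  |   7 ]
[  0  6  -1  |  28 ]
[  0  0  -6  |  76 ]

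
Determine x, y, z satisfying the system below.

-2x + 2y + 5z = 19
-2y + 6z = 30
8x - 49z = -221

(3, 0, 5)

Forward elimination on [A|b]:
R3 <- R3 - (-4)*R1:  [    0     8   -29  -145 ]
R3 <- R3 - (-4)*R2:  [   0    0   -5  -25 ]
Row echelon form:
[ -2   2   5  |   19 ]
[  0  -2   6  |   30 ]
[  0   0  -5  |  -25 ]
Back-substitution:
z = (-25) / -5 = 5
y = (30 - (6)*(5)) / -2 = 0
x = (19 - (2)*(0) - (5)*(5)) / -2 = 3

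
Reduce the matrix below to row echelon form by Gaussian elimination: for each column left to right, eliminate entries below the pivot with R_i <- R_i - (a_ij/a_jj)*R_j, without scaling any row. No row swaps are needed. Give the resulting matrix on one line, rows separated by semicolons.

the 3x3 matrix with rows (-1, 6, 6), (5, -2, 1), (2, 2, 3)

REF = [-1 6 6; 0 28 31; 0 0 -1/2]

Forward elimination:
R2 <- R2 - (-5)*R1:  [  0  28  31 ]
R3 <- R3 - (-2)*R1:  [  0  14  15 ]
R3 <- R3 - (1/2)*R2:  [    0     0  -1/2 ]
Row echelon form:
[ -1   6     6 ]
[  0  28    31 ]
[  0   0  -1/2 ]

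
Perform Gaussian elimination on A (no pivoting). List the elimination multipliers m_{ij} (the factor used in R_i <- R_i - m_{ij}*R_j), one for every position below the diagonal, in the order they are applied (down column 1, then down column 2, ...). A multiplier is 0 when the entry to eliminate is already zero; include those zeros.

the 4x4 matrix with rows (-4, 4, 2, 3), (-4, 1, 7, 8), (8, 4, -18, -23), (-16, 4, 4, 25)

multipliers: 1, -2, 4, -4, 4, -4

Forward elimination:
R2 <- R2 - (1)*R1:  [  0  -3   5   5 ]
R3 <- R3 - (-2)*R1:  [   0   12  -14  -17 ]
R4 <- R4 - (4)*R1:  [   0  -12   -4   13 ]
R3 <- R3 - (-4)*R2:  [ 0  0  6  3 ]
R4 <- R4 - (4)*R2:  [   0    0  -24   -7 ]
R4 <- R4 - (-4)*R3:  [ 0  0  0  5 ]
Multipliers (in order of application): m_{21} = 1, m_{31} = -2, m_{41} = 4, m_{32} = -4, m_{42} = 4, m_{43} = -4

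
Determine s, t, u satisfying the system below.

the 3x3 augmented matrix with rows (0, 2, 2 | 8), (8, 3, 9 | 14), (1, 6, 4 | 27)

Forward elimination on [A|b]:
R1 <-> R2   (pivot in column 1 was zero)
[ 8  3  9  14 ]
[ 0  2  2   8 ]
[ 1  6  4  27 ]
R3 <- R3 - (1/8)*R1:  [     0   45/8   23/8  101/4 ]
R3 <- R3 - (45/16)*R2:  [     0      0  -11/4   11/4 ]
Row echelon form:
[ 8  3      9  |    14 ]
[ 0  2      2  |     8 ]
[ 0  0  -11/4  |  11/4 ]
Back-substitution:
u = (11/4) / (-11/4) = -1
t = (8 - (2)*(-1)) / 2 = 5
s = (14 - (3)*(5) - (9)*(-1)) / 8 = 1

(1, 5, -1)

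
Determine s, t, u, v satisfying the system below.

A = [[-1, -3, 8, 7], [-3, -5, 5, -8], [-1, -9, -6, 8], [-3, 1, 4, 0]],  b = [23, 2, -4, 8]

Forward elimination on [A|b]:
R2 <- R2 - (3)*R1:  [   0    4  -19  -29  -67 ]
R3 <- R3 - (1)*R1:  [   0   -6  -14    1  -27 ]
R4 <- R4 - (3)*R1:  [   0   10  -20  -21  -61 ]
R3 <- R3 - (-3/2)*R2:  [      0       0   -85/2   -85/2  -255/2 ]
R4 <- R4 - (5/2)*R2:  [     0      0   55/2  103/2  213/2 ]
R4 <- R4 - (-11/17)*R3:  [  0   0   0  24  24 ]
Row echelon form:
[ -1  -3      8      7  |      23 ]
[  0   4    -19    -29  |     -67 ]
[  0   0  -85/2  -85/2  |  -255/2 ]
[  0   0      0     24  |      24 ]
Back-substitution:
v = (24) / 24 = 1
u = (-255/2 - (-85/2)*(1)) / (-85/2) = 2
t = (-67 - (-19)*(2) - (-29)*(1)) / 4 = 0
s = (23 - (-3)*(0) - (8)*(2) - (7)*(1)) / -1 = 0

(0, 0, 2, 1)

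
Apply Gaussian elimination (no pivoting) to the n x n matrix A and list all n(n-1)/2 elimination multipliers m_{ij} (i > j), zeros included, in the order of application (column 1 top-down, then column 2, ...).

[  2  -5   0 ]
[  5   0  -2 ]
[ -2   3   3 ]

Forward elimination:
R2 <- R2 - (5/2)*R1:  [    0  25/2    -2 ]
R3 <- R3 - (-1)*R1:  [  0  -2   3 ]
R3 <- R3 - (-4/25)*R2:  [     0      0  67/25 ]
Multipliers (in order of application): m_{21} = 5/2, m_{31} = -1, m_{32} = -4/25

multipliers: 5/2, -1, -4/25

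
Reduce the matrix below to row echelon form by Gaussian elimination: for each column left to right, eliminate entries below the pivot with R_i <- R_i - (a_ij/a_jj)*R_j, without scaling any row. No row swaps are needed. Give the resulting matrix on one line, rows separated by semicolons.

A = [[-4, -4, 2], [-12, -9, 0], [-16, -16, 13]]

Forward elimination:
R2 <- R2 - (3)*R1:  [  0   3  -6 ]
R3 <- R3 - (4)*R1:  [ 0  0  5 ]
Row echelon form:
[ -4  -4   2 ]
[  0   3  -6 ]
[  0   0   5 ]

REF = [-4 -4 2; 0 3 -6; 0 0 5]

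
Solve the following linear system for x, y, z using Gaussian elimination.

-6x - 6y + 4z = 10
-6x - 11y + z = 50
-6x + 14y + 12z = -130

(0, -5, -5)

Forward elimination on [A|b]:
R2 <- R2 - (1)*R1:  [  0  -5  -3  40 ]
R3 <- R3 - (1)*R1:  [    0    20     8  -140 ]
R3 <- R3 - (-4)*R2:  [  0   0  -4  20 ]
Row echelon form:
[ -6  -6   4  |  10 ]
[  0  -5  -3  |  40 ]
[  0   0  -4  |  20 ]
Back-substitution:
z = (20) / -4 = -5
y = (40 - (-3)*(-5)) / -5 = -5
x = (10 - (-6)*(-5) - (4)*(-5)) / -6 = 0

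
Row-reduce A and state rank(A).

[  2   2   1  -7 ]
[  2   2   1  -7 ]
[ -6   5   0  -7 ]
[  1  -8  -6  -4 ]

rank(A) = 3

Row reduction:
R2 <- R2 - (1)*R1:  [ 0  0  0  0 ]
R3 <- R3 - (-3)*R1:  [   0   11    3  -28 ]
R4 <- R4 - (1/2)*R1:  [     0     -9  -13/2   -1/2 ]
R2 <-> R3   (pivot in column 2 was zero)
[ 2   2      1    -7 ]
[ 0  11      3   -28 ]
[ 0   0      0     0 ]
[ 0  -9  -13/2  -1/2 ]
R4 <- R4 - (-9/11)*R2:  [       0        0   -89/22  -515/22 ]
R3 <-> R4   (pivot in column 3 was zero)
[ 2   2       1       -7 ]
[ 0  11       3      -28 ]
[ 0   0  -89/22  -515/22 ]
[ 0   0       0        0 ]
Row echelon form:
[ 2   2       1       -7 ]
[ 0  11       3      -28 ]
[ 0   0  -89/22  -515/22 ]
[ 0   0       0        0 ]
Nonzero rows / pivot columns: 3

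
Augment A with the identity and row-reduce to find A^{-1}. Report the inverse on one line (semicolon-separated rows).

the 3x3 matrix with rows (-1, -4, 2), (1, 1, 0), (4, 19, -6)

Gauss-Jordan on [A | I]:
R1 <- (1/-1)*R1:  [  1   4  -2  |  -1   0   0 ]
R2 <- R2 - (1)*R1:  [  0  -3   2  |   1   1   0 ]
R3 <- R3 - (4)*R1:  [ 0  3  2  |  4  0  1 ]
R2 <- (1/-3)*R2:  [    0     1  -2/3  |  -1/3  -1/3     0 ]
R1 <- R1 - (4)*R2:  [   1    0  2/3  |  1/3  4/3    0 ]
R3 <- R3 - (3)*R2:  [ 0  0  4  |  5  1  1 ]
R3 <- (1/4)*R3:  [   0    0    1  |  5/4  1/4  1/4 ]
R1 <- R1 - (2/3)*R3:  [    1     0     0  |  -1/2   7/6  -1/6 ]
R2 <- R2 - (-2/3)*R3:  [    0     1     0  |   1/2  -1/6   1/6 ]
Right block of [I | A^{-1}] is the inverse:
[ -1/2   7/6  -1/6 ]
[  1/2  -1/6   1/6 ]
[  5/4   1/4   1/4 ]

inverse = [-1/2 7/6 -1/6; 1/2 -1/6 1/6; 5/4 1/4 1/4]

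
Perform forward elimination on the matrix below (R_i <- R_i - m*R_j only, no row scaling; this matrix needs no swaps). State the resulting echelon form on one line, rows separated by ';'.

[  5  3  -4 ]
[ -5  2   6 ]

Forward elimination:
R2 <- R2 - (-1)*R1:  [ 0  5  2 ]
Row echelon form:
[ 5  3  -4 ]
[ 0  5   2 ]

REF = [5 3 -4; 0 5 2]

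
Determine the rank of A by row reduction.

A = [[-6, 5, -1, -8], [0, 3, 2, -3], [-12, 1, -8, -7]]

Row reduction:
R3 <- R3 - (2)*R1:  [  0  -9  -6   9 ]
R3 <- R3 - (-3)*R2:  [ 0  0  0  0 ]
Row echelon form:
[ -6  5  -1  -8 ]
[  0  3   2  -3 ]
[  0  0   0   0 ]
Nonzero rows / pivot columns: 2

rank(A) = 2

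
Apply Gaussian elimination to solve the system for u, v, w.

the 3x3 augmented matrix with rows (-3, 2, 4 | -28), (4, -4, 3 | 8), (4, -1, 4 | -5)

(2, -3, -4)

Forward elimination on [A|b]:
R2 <- R2 - (-4/3)*R1:  [     0   -4/3   25/3  -88/3 ]
R3 <- R3 - (-4/3)*R1:  [      0     5/3    28/3  -127/3 ]
R3 <- R3 - (-5/4)*R2:  [    0     0  79/4   -79 ]
Row echelon form:
[ -3     2     4  |    -28 ]
[  0  -4/3  25/3  |  -88/3 ]
[  0     0  79/4  |    -79 ]
Back-substitution:
w = (-79) / (79/4) = -4
v = (-88/3 - (25/3)*(-4)) / (-4/3) = -3
u = (-28 - (2)*(-3) - (4)*(-4)) / -3 = 2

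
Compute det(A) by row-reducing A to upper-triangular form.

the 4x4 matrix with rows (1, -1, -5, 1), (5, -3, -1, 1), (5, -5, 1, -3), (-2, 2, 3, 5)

Forward elimination:
R2 <- R2 - (5)*R1:  [  0   2  24  -4 ]
R3 <- R3 - (5)*R1:  [  0   0  26  -8 ]
R4 <- R4 - (-2)*R1:  [  0   0  -7   7 ]
R4 <- R4 - (-7/26)*R3:  [     0      0      0  63/13 ]
Upper-triangular form:
[ 1  -1  -5      1 ]
[ 0   2  24     -4 ]
[ 0   0  26     -8 ]
[ 0   0   0  63/13 ]
det(A) = (-1)^0 * (1) * (2) * (26) * (63/13) = 252  (0 row swaps -> sign +1)

det(A) = 252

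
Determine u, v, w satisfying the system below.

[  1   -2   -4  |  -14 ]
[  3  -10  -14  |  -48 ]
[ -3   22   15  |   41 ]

Forward elimination on [A|b]:
R2 <- R2 - (3)*R1:  [  0  -4  -2  -6 ]
R3 <- R3 - (-3)*R1:  [  0  16   3  -1 ]
R3 <- R3 - (-4)*R2:  [   0    0   -5  -25 ]
Row echelon form:
[ 1  -2  -4  |  -14 ]
[ 0  -4  -2  |   -6 ]
[ 0   0  -5  |  -25 ]
Back-substitution:
w = (-25) / -5 = 5
v = (-6 - (-2)*(5)) / -4 = -1
u = (-14 - (-2)*(-1) - (-4)*(5)) / 1 = 4

(4, -1, 5)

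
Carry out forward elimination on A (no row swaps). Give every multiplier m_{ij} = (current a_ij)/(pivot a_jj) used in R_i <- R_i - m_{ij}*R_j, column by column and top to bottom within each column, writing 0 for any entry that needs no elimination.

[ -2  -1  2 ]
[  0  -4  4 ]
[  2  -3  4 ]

Forward elimination:
R2: entry in column 1 is already 0 -> m_{21} = 0 (no row operation needed)
R3 <- R3 - (-1)*R1:  [  0  -4   6 ]
R3 <- R3 - (1)*R2:  [ 0  0  2 ]
Multipliers (in order of application): m_{21} = 0, m_{31} = -1, m_{32} = 1

multipliers: 0, -1, 1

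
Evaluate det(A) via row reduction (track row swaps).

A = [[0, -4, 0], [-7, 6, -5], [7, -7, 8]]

det(A) = -84

Forward elimination:
R1 <-> R2   (pivot in column 1 was zero)
[ -7   6  -5 ]
[  0  -4   0 ]
[  7  -7   8 ]
R3 <- R3 - (-1)*R1:  [  0  -1   3 ]
R3 <- R3 - (1/4)*R2:  [ 0  0  3 ]
Upper-triangular form:
[ -7   6  -5 ]
[  0  -4   0 ]
[  0   0   3 ]
det(A) = (-1)^1 * (-7) * (-4) * (3) = -84  (1 row swap -> sign -1)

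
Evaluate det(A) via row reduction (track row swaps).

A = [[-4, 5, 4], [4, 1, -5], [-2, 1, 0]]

det(A) = 54

Forward elimination:
R2 <- R2 - (-1)*R1:  [  0   6  -1 ]
R3 <- R3 - (1/2)*R1:  [    0  -3/2    -2 ]
R3 <- R3 - (-1/4)*R2:  [    0     0  -9/4 ]
Upper-triangular form:
[ -4  5     4 ]
[  0  6    -1 ]
[  0  0  -9/4 ]
det(A) = (-1)^0 * (-4) * (6) * (-9/4) = 54  (0 row swaps -> sign +1)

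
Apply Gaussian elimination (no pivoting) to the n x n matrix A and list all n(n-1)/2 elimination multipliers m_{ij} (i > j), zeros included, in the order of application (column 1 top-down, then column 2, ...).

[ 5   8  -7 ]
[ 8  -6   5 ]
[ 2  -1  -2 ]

Forward elimination:
R2 <- R2 - (8/5)*R1:  [     0  -94/5   81/5 ]
R3 <- R3 - (2/5)*R1:  [     0  -21/5    4/5 ]
R3 <- R3 - (21/94)*R2:  [       0        0  -265/94 ]
Multipliers (in order of application): m_{21} = 8/5, m_{31} = 2/5, m_{32} = 21/94

multipliers: 8/5, 2/5, 21/94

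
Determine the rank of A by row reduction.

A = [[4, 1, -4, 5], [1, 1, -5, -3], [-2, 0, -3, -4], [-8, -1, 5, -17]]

rank(A) = 3

Row reduction:
R2 <- R2 - (1/4)*R1:  [     0    3/4     -4  -17/4 ]
R3 <- R3 - (-1/2)*R1:  [    0   1/2    -5  -3/2 ]
R4 <- R4 - (-2)*R1:  [  0   1  -3  -7 ]
R3 <- R3 - (2/3)*R2:  [    0     0  -7/3   4/3 ]
R4 <- R4 - (4/3)*R2:  [    0     0   7/3  -4/3 ]
R4 <- R4 - (-1)*R3:  [ 0  0  0  0 ]
Row echelon form:
[ 4    1    -4      5 ]
[ 0  3/4    -4  -17/4 ]
[ 0    0  -7/3    4/3 ]
[ 0    0     0      0 ]
Nonzero rows / pivot columns: 3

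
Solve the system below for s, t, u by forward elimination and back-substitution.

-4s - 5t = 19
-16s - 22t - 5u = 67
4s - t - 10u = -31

Forward elimination on [A|b]:
R2 <- R2 - (4)*R1:  [  0  -2  -5  -9 ]
R3 <- R3 - (-1)*R1:  [   0   -6  -10  -12 ]
R3 <- R3 - (3)*R2:  [  0   0   5  15 ]
Row echelon form:
[ -4  -5   0  |  19 ]
[  0  -2  -5  |  -9 ]
[  0   0   5  |  15 ]
Back-substitution:
u = (15) / 5 = 3
t = (-9 - (-5)*(3)) / -2 = -3
s = (19 - (-5)*(-3)) / -4 = -1

(-1, -3, 3)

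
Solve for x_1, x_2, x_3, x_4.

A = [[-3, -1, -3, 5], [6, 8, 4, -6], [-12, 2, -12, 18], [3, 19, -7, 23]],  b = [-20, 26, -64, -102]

(-2, 1, 0, -5)

Forward elimination on [A|b]:
R2 <- R2 - (-2)*R1:  [   0    6   -2    4  -14 ]
R3 <- R3 - (4)*R1:  [  0   6   0  -2  16 ]
R4 <- R4 - (-1)*R1:  [    0    18   -10    28  -122 ]
R3 <- R3 - (1)*R2:  [  0   0   2  -6  30 ]
R4 <- R4 - (3)*R2:  [   0    0   -4   16  -80 ]
R4 <- R4 - (-2)*R3:  [   0    0    0    4  -20 ]
Row echelon form:
[ -3  -1  -3   5  |  -20 ]
[  0   6  -2   4  |  -14 ]
[  0   0   2  -6  |   30 ]
[  0   0   0   4  |  -20 ]
Back-substitution:
x_4 = (-20) / 4 = -5
x_3 = (30 - (-6)*(-5)) / 2 = 0
x_2 = (-14 - (-2)*(0) - (4)*(-5)) / 6 = 1
x_1 = (-20 - (-1)*(1) - (-3)*(0) - (5)*(-5)) / -3 = -2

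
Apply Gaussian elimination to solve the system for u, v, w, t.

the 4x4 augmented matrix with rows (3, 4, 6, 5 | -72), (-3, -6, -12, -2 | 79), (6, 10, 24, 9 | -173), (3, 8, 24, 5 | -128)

(-5, -5, -2, -5)

Forward elimination on [A|b]:
R2 <- R2 - (-1)*R1:  [  0  -2  -6   3   7 ]
R3 <- R3 - (2)*R1:  [   0    2   12   -1  -29 ]
R4 <- R4 - (1)*R1:  [   0    4   18    0  -56 ]
R3 <- R3 - (-1)*R2:  [   0    0    6    2  -22 ]
R4 <- R4 - (-2)*R2:  [   0    0    6    6  -42 ]
R4 <- R4 - (1)*R3:  [   0    0    0    4  -20 ]
Row echelon form:
[ 3   4   6  5  |  -72 ]
[ 0  -2  -6  3  |    7 ]
[ 0   0   6  2  |  -22 ]
[ 0   0   0  4  |  -20 ]
Back-substitution:
t = (-20) / 4 = -5
w = (-22 - (2)*(-5)) / 6 = -2
v = (7 - (-6)*(-2) - (3)*(-5)) / -2 = -5
u = (-72 - (4)*(-5) - (6)*(-2) - (5)*(-5)) / 3 = -5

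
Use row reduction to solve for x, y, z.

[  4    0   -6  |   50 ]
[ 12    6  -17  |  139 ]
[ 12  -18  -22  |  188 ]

Forward elimination on [A|b]:
R2 <- R2 - (3)*R1:  [   0    6    1  -11 ]
R3 <- R3 - (3)*R1:  [   0  -18   -4   38 ]
R3 <- R3 - (-3)*R2:  [  0   0  -1   5 ]
Row echelon form:
[ 4  0  -6  |   50 ]
[ 0  6   1  |  -11 ]
[ 0  0  -1  |    5 ]
Back-substitution:
z = (5) / -1 = -5
y = (-11 - (1)*(-5)) / 6 = -1
x = (50 - (-6)*(-5)) / 4 = 5

(5, -1, -5)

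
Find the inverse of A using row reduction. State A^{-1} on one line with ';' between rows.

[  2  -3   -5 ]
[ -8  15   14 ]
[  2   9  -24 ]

inverse = [-81/5 -39/10 11/10; -82/15 -19/15 2/5; -17/5 -4/5 1/5]

Gauss-Jordan on [A | I]:
R1 <- (1/2)*R1:  [    1  -3/2  -5/2  |   1/2     0     0 ]
R2 <- R2 - (-8)*R1:  [  0   3  -6  |   4   1   0 ]
R3 <- R3 - (2)*R1:  [   0   12  -19  |   -1    0    1 ]
R2 <- (1/3)*R2:  [   0    1   -2  |  4/3  1/3    0 ]
R1 <- R1 - (-3/2)*R2:  [     1      0  -11/2  |    5/2    1/2      0 ]
R3 <- R3 - (12)*R2:  [   0    0    5  |  -17   -4    1 ]
R3 <- (1/5)*R3:  [     0      0      1  |  -17/5   -4/5    1/5 ]
R1 <- R1 - (-11/2)*R3:  [      1       0       0  |   -81/5  -39/10   11/10 ]
R2 <- R2 - (-2)*R3:  [      0       1       0  |  -82/15  -19/15     2/5 ]
Right block of [I | A^{-1}] is the inverse:
[  -81/5  -39/10  11/10 ]
[ -82/15  -19/15    2/5 ]
[  -17/5    -4/5    1/5 ]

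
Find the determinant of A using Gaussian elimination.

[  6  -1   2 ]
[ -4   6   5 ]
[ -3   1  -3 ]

det(A) = -83

Forward elimination:
R2 <- R2 - (-2/3)*R1:  [    0  16/3  19/3 ]
R3 <- R3 - (-1/2)*R1:  [   0  1/2   -2 ]
R3 <- R3 - (3/32)*R2:  [      0       0  -83/32 ]
Upper-triangular form:
[ 6    -1       2 ]
[ 0  16/3    19/3 ]
[ 0     0  -83/32 ]
det(A) = (-1)^0 * (6) * (16/3) * (-83/32) = -83  (0 row swaps -> sign +1)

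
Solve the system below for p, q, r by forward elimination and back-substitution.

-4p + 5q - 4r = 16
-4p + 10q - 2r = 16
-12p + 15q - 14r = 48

(-4, 0, 0)

Forward elimination on [A|b]:
R2 <- R2 - (1)*R1:  [ 0  5  2  0 ]
R3 <- R3 - (3)*R1:  [  0   0  -2   0 ]
Row echelon form:
[ -4  5  -4  |  16 ]
[  0  5   2  |   0 ]
[  0  0  -2  |   0 ]
Back-substitution:
r = (0) / -2 = 0
q = (0 - (2)*(0)) / 5 = 0
p = (16 - (5)*(0) - (-4)*(0)) / -4 = -4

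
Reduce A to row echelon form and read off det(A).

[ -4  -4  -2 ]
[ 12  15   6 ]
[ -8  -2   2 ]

det(A) = -72

Forward elimination:
R2 <- R2 - (-3)*R1:  [ 0  3  0 ]
R3 <- R3 - (2)*R1:  [ 0  6  6 ]
R3 <- R3 - (2)*R2:  [ 0  0  6 ]
Upper-triangular form:
[ -4  -4  -2 ]
[  0   3   0 ]
[  0   0   6 ]
det(A) = (-1)^0 * (-4) * (3) * (6) = -72  (0 row swaps -> sign +1)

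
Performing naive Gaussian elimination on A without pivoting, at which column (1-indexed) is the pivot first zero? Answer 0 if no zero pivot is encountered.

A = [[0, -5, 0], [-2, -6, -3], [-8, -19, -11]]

first zero-pivot column = 1

Naive forward elimination:
Pivot entry (1,1) is zero but row 2 has -2 in column 1 -> naive elimination stops; a row interchange (e.g. R1 <-> R2) would be required here.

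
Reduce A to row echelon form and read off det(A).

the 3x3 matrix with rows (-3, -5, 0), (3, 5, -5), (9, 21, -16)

Forward elimination:
R2 <- R2 - (-1)*R1:  [  0   0  -5 ]
R3 <- R3 - (-3)*R1:  [   0    6  -16 ]
R2 <-> R3   (pivot in column 2 was zero)
[ -3  -5    0 ]
[  0   6  -16 ]
[  0   0   -5 ]
Upper-triangular form:
[ -3  -5    0 ]
[  0   6  -16 ]
[  0   0   -5 ]
det(A) = (-1)^1 * (-3) * (6) * (-5) = -90  (1 row swap -> sign -1)

det(A) = -90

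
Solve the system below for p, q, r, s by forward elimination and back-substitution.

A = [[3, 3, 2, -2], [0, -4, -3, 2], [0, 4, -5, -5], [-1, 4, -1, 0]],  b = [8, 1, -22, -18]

Forward elimination on [A|b]:
R4 <- R4 - (-1/3)*R1:  [     0      5   -1/3   -2/3  -46/3 ]
R3 <- R3 - (-1)*R2:  [   0    0   -8   -3  -21 ]
R4 <- R4 - (-5/4)*R2:  [       0        0   -49/12     11/6  -169/12 ]
R4 <- R4 - (49/96)*R3:  [       0        0        0   323/96  -323/96 ]
Row echelon form:
[ 3   3   2      -2  |        8 ]
[ 0  -4  -3       2  |        1 ]
[ 0   0  -8      -3  |      -21 ]
[ 0   0   0  323/96  |  -323/96 ]
Back-substitution:
s = (-323/96) / (323/96) = -1
r = (-21 - (-3)*(-1)) / -8 = 3
q = (1 - (-3)*(3) - (2)*(-1)) / -4 = -3
p = (8 - (3)*(-3) - (2)*(3) - (-2)*(-1)) / 3 = 3

(3, -3, 3, -1)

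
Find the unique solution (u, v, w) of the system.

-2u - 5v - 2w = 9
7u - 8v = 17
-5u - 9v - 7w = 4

Forward elimination on [A|b]:
R2 <- R2 - (-7/2)*R1:  [     0  -51/2     -7   97/2 ]
R3 <- R3 - (5/2)*R1:  [     0    7/2     -2  -37/2 ]
R3 <- R3 - (-7/51)*R2:  [       0        0  -151/51  -604/51 ]
Row echelon form:
[ -2     -5       -2  |        9 ]
[  0  -51/2       -7  |     97/2 ]
[  0      0  -151/51  |  -604/51 ]
Back-substitution:
w = (-604/51) / (-151/51) = 4
v = (97/2 - (-7)*(4)) / (-51/2) = -3
u = (9 - (-5)*(-3) - (-2)*(4)) / -2 = -1

(-1, -3, 4)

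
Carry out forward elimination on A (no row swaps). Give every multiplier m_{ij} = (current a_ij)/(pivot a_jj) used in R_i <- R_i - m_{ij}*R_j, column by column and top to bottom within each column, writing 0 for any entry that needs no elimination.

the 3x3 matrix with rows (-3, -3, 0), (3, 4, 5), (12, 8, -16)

multipliers: -1, -4, -4

Forward elimination:
R2 <- R2 - (-1)*R1:  [ 0  1  5 ]
R3 <- R3 - (-4)*R1:  [   0   -4  -16 ]
R3 <- R3 - (-4)*R2:  [ 0  0  4 ]
Multipliers (in order of application): m_{21} = -1, m_{31} = -4, m_{32} = -4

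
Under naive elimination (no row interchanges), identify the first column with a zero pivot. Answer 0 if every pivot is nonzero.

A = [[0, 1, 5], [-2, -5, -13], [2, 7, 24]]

first zero-pivot column = 1

Naive forward elimination:
Pivot entry (1,1) is zero but row 2 has -2 in column 1 -> naive elimination stops; a row interchange (e.g. R1 <-> R2) would be required here.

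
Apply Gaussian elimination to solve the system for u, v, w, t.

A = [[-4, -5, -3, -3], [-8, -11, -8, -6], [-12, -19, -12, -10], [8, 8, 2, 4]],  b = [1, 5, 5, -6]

Forward elimination on [A|b]:
R2 <- R2 - (2)*R1:  [  0  -1  -2   0   3 ]
R3 <- R3 - (3)*R1:  [  0  -4  -3  -1   2 ]
R4 <- R4 - (-2)*R1:  [  0  -2  -4  -2  -4 ]
R3 <- R3 - (4)*R2:  [   0    0    5   -1  -10 ]
R4 <- R4 - (2)*R2:  [   0    0    0   -2  -10 ]
Row echelon form:
[ -4  -5  -3  -3  |    1 ]
[  0  -1  -2   0  |    3 ]
[  0   0   5  -1  |  -10 ]
[  0   0   0  -2  |  -10 ]
Back-substitution:
t = (-10) / -2 = 5
w = (-10 - (-1)*(5)) / 5 = -1
v = (3 - (-2)*(-1)) / -1 = -1
u = (1 - (-5)*(-1) - (-3)*(-1) - (-3)*(5)) / -4 = -2

(-2, -1, -1, 5)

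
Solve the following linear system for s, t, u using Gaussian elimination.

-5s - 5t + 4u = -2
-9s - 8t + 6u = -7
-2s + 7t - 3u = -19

Forward elimination on [A|b]:
R2 <- R2 - (9/5)*R1:  [     0      1   -6/5  -17/5 ]
R3 <- R3 - (2/5)*R1:  [     0      9  -23/5  -91/5 ]
R3 <- R3 - (9)*R2:  [    0     0  31/5  62/5 ]
Row echelon form:
[ -5  -5     4  |     -2 ]
[  0   1  -6/5  |  -17/5 ]
[  0   0  31/5  |   62/5 ]
Back-substitution:
u = (62/5) / (31/5) = 2
t = (-17/5 - (-6/5)*(2)) / 1 = -1
s = (-2 - (-5)*(-1) - (4)*(2)) / -5 = 3

(3, -1, 2)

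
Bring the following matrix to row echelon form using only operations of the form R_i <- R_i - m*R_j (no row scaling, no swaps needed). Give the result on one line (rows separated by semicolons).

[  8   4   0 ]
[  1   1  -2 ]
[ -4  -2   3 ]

Forward elimination:
R2 <- R2 - (1/8)*R1:  [   0  1/2   -2 ]
R3 <- R3 - (-1/2)*R1:  [ 0  0  3 ]
Row echelon form:
[ 8    4   0 ]
[ 0  1/2  -2 ]
[ 0    0   3 ]

REF = [8 4 0; 0 1/2 -2; 0 0 3]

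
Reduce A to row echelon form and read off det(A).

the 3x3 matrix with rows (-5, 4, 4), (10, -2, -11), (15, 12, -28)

Forward elimination:
R2 <- R2 - (-2)*R1:  [  0   6  -3 ]
R3 <- R3 - (-3)*R1:  [   0   24  -16 ]
R3 <- R3 - (4)*R2:  [  0   0  -4 ]
Upper-triangular form:
[ -5  4   4 ]
[  0  6  -3 ]
[  0  0  -4 ]
det(A) = (-1)^0 * (-5) * (6) * (-4) = 120  (0 row swaps -> sign +1)

det(A) = 120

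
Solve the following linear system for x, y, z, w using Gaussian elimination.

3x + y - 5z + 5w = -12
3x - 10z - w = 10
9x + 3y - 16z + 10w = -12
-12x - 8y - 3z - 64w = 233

Forward elimination on [A|b]:
R2 <- R2 - (1)*R1:  [  0  -1  -5  -6  22 ]
R3 <- R3 - (3)*R1:  [  0   0  -1  -5  24 ]
R4 <- R4 - (-4)*R1:  [   0   -4  -23  -44  185 ]
R4 <- R4 - (4)*R2:  [   0    0   -3  -20   97 ]
R4 <- R4 - (3)*R3:  [  0   0   0  -5  25 ]
Row echelon form:
[ 3   1  -5   5  |  -12 ]
[ 0  -1  -5  -6  |   22 ]
[ 0   0  -1  -5  |   24 ]
[ 0   0   0  -5  |   25 ]
Back-substitution:
w = (25) / -5 = -5
z = (24 - (-5)*(-5)) / -1 = 1
y = (22 - (-5)*(1) - (-6)*(-5)) / -1 = 3
x = (-12 - (1)*(3) - (-5)*(1) - (5)*(-5)) / 3 = 5

(5, 3, 1, -5)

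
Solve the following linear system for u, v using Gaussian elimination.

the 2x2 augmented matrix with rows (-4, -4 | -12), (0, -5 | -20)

(-1, 4)

Forward elimination on [A|b]:
Row echelon form:
[ -4  -4  |  -12 ]
[  0  -5  |  -20 ]
Back-substitution:
v = (-20) / -5 = 4
u = (-12 - (-4)*(4)) / -4 = -1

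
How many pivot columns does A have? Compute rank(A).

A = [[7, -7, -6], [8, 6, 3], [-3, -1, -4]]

rank(A) = 3

Row reduction:
R2 <- R2 - (8/7)*R1:  [    0    14  69/7 ]
R3 <- R3 - (-3/7)*R1:  [     0     -4  -46/7 ]
R3 <- R3 - (-2/7)*R2:  [       0        0  -184/49 ]
Row echelon form:
[ 7  -7       -6 ]
[ 0  14     69/7 ]
[ 0   0  -184/49 ]
Nonzero rows / pivot columns: 3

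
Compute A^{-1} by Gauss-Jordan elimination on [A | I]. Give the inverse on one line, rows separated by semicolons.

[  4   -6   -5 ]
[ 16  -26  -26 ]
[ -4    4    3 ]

inverse = [-13/16 1/16 -13/16; -7/4 1/4 -3/4; 5/4 -1/4 1/4]

Gauss-Jordan on [A | I]:
R1 <- (1/4)*R1:  [    1  -3/2  -5/4  |   1/4     0     0 ]
R2 <- R2 - (16)*R1:  [  0  -2  -6  |  -4   1   0 ]
R3 <- R3 - (-4)*R1:  [  0  -2  -2  |   1   0   1 ]
R2 <- (1/-2)*R2:  [    0     1     3  |     2  -1/2     0 ]
R1 <- R1 - (-3/2)*R2:  [    1     0  13/4  |  13/4  -3/4     0 ]
R3 <- R3 - (-2)*R2:  [  0   0   4  |   5  -1   1 ]
R3 <- (1/4)*R3:  [    0     0     1  |   5/4  -1/4   1/4 ]
R1 <- R1 - (13/4)*R3:  [      1       0       0  |  -13/16    1/16  -13/16 ]
R2 <- R2 - (3)*R3:  [    0     1     0  |  -7/4   1/4  -3/4 ]
Right block of [I | A^{-1}] is the inverse:
[ -13/16  1/16  -13/16 ]
[   -7/4   1/4    -3/4 ]
[    5/4  -1/4     1/4 ]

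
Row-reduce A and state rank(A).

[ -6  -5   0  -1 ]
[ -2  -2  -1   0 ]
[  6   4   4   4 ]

rank(A) = 3

Row reduction:
R2 <- R2 - (1/3)*R1:  [    0  -1/3    -1   1/3 ]
R3 <- R3 - (-1)*R1:  [  0  -1   4   3 ]
R3 <- R3 - (3)*R2:  [ 0  0  7  2 ]
Row echelon form:
[ -6    -5   0   -1 ]
[  0  -1/3  -1  1/3 ]
[  0     0   7    2 ]
Nonzero rows / pivot columns: 3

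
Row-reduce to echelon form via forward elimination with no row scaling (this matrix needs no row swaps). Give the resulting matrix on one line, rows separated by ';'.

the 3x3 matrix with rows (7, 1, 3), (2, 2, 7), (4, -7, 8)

REF = [7 1 3; 0 12/7 43/7; 0 0 401/12]

Forward elimination:
R2 <- R2 - (2/7)*R1:  [    0  12/7  43/7 ]
R3 <- R3 - (4/7)*R1:  [     0  -53/7   44/7 ]
R3 <- R3 - (-53/12)*R2:  [      0       0  401/12 ]
Row echelon form:
[ 7     1       3 ]
[ 0  12/7    43/7 ]
[ 0     0  401/12 ]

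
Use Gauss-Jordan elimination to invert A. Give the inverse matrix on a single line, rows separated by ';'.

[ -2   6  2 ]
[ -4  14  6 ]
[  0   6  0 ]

inverse = [-3/2 1/2 1/3; 0 0 1/6; -1 1/2 -1/6]

Gauss-Jordan on [A | I]:
R1 <- (1/-2)*R1:  [    1    -3    -1  |  -1/2     0     0 ]
R2 <- R2 - (-4)*R1:  [  0   2   2  |  -2   1   0 ]
R2 <- (1/2)*R2:  [   0    1    1  |   -1  1/2    0 ]
R1 <- R1 - (-3)*R2:  [    1     0     2  |  -7/2   3/2     0 ]
R3 <- R3 - (6)*R2:  [  0   0  -6  |   6  -3   1 ]
R3 <- (1/-6)*R3:  [    0     0     1  |    -1   1/2  -1/6 ]
R1 <- R1 - (2)*R3:  [    1     0     0  |  -3/2   1/2   1/3 ]
R2 <- R2 - (1)*R3:  [   0    1    0  |    0    0  1/6 ]
Right block of [I | A^{-1}] is the inverse:
[ -3/2  1/2   1/3 ]
[    0    0   1/6 ]
[   -1  1/2  -1/6 ]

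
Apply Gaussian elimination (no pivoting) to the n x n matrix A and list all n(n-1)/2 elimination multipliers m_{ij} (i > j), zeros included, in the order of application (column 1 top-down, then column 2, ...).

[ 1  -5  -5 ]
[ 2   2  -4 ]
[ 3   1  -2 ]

multipliers: 2, 3, 4/3

Forward elimination:
R2 <- R2 - (2)*R1:  [  0  12   6 ]
R3 <- R3 - (3)*R1:  [  0  16  13 ]
R3 <- R3 - (4/3)*R2:  [ 0  0  5 ]
Multipliers (in order of application): m_{21} = 2, m_{31} = 3, m_{32} = 4/3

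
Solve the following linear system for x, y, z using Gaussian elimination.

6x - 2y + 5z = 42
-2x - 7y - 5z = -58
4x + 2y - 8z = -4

(5, 4, 4)

Forward elimination on [A|b]:
R2 <- R2 - (-1/3)*R1:  [     0  -23/3  -10/3    -44 ]
R3 <- R3 - (2/3)*R1:  [     0   10/3  -34/3    -32 ]
R3 <- R3 - (-10/23)*R2:  [        0         0   -294/23  -1176/23 ]
Row echelon form:
[ 6     -2        5  |        42 ]
[ 0  -23/3    -10/3  |       -44 ]
[ 0      0  -294/23  |  -1176/23 ]
Back-substitution:
z = (-1176/23) / (-294/23) = 4
y = (-44 - (-10/3)*(4)) / (-23/3) = 4
x = (42 - (-2)*(4) - (5)*(4)) / 6 = 5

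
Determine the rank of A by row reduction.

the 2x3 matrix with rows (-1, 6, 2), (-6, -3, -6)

Row reduction:
R2 <- R2 - (6)*R1:  [   0  -39  -18 ]
Row echelon form:
[ -1    6    2 ]
[  0  -39  -18 ]
Nonzero rows / pivot columns: 2

rank(A) = 2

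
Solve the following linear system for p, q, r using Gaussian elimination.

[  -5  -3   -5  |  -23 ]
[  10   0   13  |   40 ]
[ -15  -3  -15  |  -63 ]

Forward elimination on [A|b]:
R2 <- R2 - (-2)*R1:  [  0  -6   3  -6 ]
R3 <- R3 - (3)*R1:  [ 0  6  0  6 ]
R3 <- R3 - (-1)*R2:  [ 0  0  3  0 ]
Row echelon form:
[ -5  -3  -5  |  -23 ]
[  0  -6   3  |   -6 ]
[  0   0   3  |    0 ]
Back-substitution:
r = (0) / 3 = 0
q = (-6 - (3)*(0)) / -6 = 1
p = (-23 - (-3)*(1) - (-5)*(0)) / -5 = 4

(4, 1, 0)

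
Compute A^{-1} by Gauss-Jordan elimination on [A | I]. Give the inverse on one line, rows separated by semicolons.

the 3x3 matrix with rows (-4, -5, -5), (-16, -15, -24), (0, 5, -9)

inverse = [51/20 -7/10 9/20; -36/25 9/25 -4/25; -4/5 1/5 -1/5]

Gauss-Jordan on [A | I]:
R1 <- (1/-4)*R1:  [    1   5/4   5/4  |  -1/4     0     0 ]
R2 <- R2 - (-16)*R1:  [  0   5  -4  |  -4   1   0 ]
R2 <- (1/5)*R2:  [    0     1  -4/5  |  -4/5   1/5     0 ]
R1 <- R1 - (5/4)*R2:  [    1     0   9/4  |   3/4  -1/4     0 ]
R3 <- R3 - (5)*R2:  [  0   0  -5  |   4  -1   1 ]
R3 <- (1/-5)*R3:  [    0     0     1  |  -4/5   1/5  -1/5 ]
R1 <- R1 - (9/4)*R3:  [     1      0      0  |  51/20  -7/10   9/20 ]
R2 <- R2 - (-4/5)*R3:  [      0       1       0  |  -36/25    9/25   -4/25 ]
Right block of [I | A^{-1}] is the inverse:
[  51/20  -7/10   9/20 ]
[ -36/25   9/25  -4/25 ]
[   -4/5    1/5   -1/5 ]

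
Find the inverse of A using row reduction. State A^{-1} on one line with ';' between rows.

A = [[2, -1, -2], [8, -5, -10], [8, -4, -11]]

inverse = [5/2 -1/2 0; 4/3 -1 2/3; 4/3 0 -1/3]

Gauss-Jordan on [A | I]:
R1 <- (1/2)*R1:  [    1  -1/2    -1  |   1/2     0     0 ]
R2 <- R2 - (8)*R1:  [  0  -1  -2  |  -4   1   0 ]
R3 <- R3 - (8)*R1:  [  0   0  -3  |  -4   0   1 ]
R2 <- (1/-1)*R2:  [  0   1   2  |   4  -1   0 ]
R1 <- R1 - (-1/2)*R2:  [    1     0     0  |   5/2  -1/2     0 ]
R3 <- (1/-3)*R3:  [    0     0     1  |   4/3     0  -1/3 ]
R2 <- R2 - (2)*R3:  [   0    1    0  |  4/3   -1  2/3 ]
Right block of [I | A^{-1}] is the inverse:
[ 5/2  -1/2     0 ]
[ 4/3    -1   2/3 ]
[ 4/3     0  -1/3 ]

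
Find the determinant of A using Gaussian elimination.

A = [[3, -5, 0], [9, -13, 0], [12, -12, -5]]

Forward elimination:
R2 <- R2 - (3)*R1:  [ 0  2  0 ]
R3 <- R3 - (4)*R1:  [  0   8  -5 ]
R3 <- R3 - (4)*R2:  [  0   0  -5 ]
Upper-triangular form:
[ 3  -5   0 ]
[ 0   2   0 ]
[ 0   0  -5 ]
det(A) = (-1)^0 * (3) * (2) * (-5) = -30  (0 row swaps -> sign +1)

det(A) = -30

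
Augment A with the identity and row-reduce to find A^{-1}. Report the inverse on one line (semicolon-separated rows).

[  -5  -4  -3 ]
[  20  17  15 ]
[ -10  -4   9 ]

Gauss-Jordan on [A | I]:
R1 <- (1/-5)*R1:  [    1   4/5   3/5  |  -1/5     0     0 ]
R2 <- R2 - (20)*R1:  [ 0  1  3  |  4  1  0 ]
R3 <- R3 - (-10)*R1:  [  0   4  15  |  -2   0   1 ]
R1 <- R1 - (4/5)*R2:  [     1      0   -9/5  |  -17/5   -4/5      0 ]
R3 <- R3 - (4)*R2:  [   0    0    3  |  -18   -4    1 ]
R3 <- (1/3)*R3:  [    0     0     1  |    -6  -4/3   1/3 ]
R1 <- R1 - (-9/5)*R3:  [     1      0      0  |  -71/5  -16/5    3/5 ]
R2 <- R2 - (3)*R3:  [  0   1   0  |  22   5  -1 ]
Right block of [I | A^{-1}] is the inverse:
[ -71/5  -16/5  3/5 ]
[    22      5   -1 ]
[    -6   -4/3  1/3 ]

inverse = [-71/5 -16/5 3/5; 22 5 -1; -6 -4/3 1/3]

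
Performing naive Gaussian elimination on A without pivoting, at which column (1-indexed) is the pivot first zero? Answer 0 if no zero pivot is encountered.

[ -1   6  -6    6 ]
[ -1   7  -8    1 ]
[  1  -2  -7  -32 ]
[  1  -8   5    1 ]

first zero-pivot column = 0

Naive forward elimination:
R2 <- R2 - (1)*R1:  [  0   1  -2  -5 ]
R3 <- R3 - (-1)*R1:  [   0    4  -13  -26 ]
R4 <- R4 - (-1)*R1:  [  0  -2  -1   7 ]
R3 <- R3 - (4)*R2:  [  0   0  -5  -6 ]
R4 <- R4 - (-2)*R2:  [  0   0  -5  -3 ]
R4 <- R4 - (1)*R3:  [ 0  0  0  3 ]
All pivots nonzero; naive elimination completes without hitting a zero pivot.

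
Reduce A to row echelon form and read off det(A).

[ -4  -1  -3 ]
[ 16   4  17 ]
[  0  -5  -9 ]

Forward elimination:
R2 <- R2 - (-4)*R1:  [ 0  0  5 ]
R2 <-> R3   (pivot in column 2 was zero)
[ -4  -1  -3 ]
[  0  -5  -9 ]
[  0   0   5 ]
Upper-triangular form:
[ -4  -1  -3 ]
[  0  -5  -9 ]
[  0   0   5 ]
det(A) = (-1)^1 * (-4) * (-5) * (5) = -100  (1 row swap -> sign -1)

det(A) = -100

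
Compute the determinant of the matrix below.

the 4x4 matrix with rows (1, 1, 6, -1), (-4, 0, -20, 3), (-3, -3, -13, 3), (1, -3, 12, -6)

Forward elimination:
R2 <- R2 - (-4)*R1:  [  0   4   4  -1 ]
R3 <- R3 - (-3)*R1:  [ 0  0  5  0 ]
R4 <- R4 - (1)*R1:  [  0  -4   6  -5 ]
R4 <- R4 - (-1)*R2:  [  0   0  10  -6 ]
R4 <- R4 - (2)*R3:  [  0   0   0  -6 ]
Upper-triangular form:
[ 1  1  6  -1 ]
[ 0  4  4  -1 ]
[ 0  0  5   0 ]
[ 0  0  0  -6 ]
det(A) = (-1)^0 * (1) * (4) * (5) * (-6) = -120  (0 row swaps -> sign +1)

det(A) = -120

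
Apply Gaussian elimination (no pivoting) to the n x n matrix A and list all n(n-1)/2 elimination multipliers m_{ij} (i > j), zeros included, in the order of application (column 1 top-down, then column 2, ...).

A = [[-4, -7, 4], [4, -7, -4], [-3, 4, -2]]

multipliers: -1, 3/4, -37/56

Forward elimination:
R2 <- R2 - (-1)*R1:  [   0  -14    0 ]
R3 <- R3 - (3/4)*R1:  [    0  37/4    -5 ]
R3 <- R3 - (-37/56)*R2:  [  0   0  -5 ]
Multipliers (in order of application): m_{21} = -1, m_{31} = 3/4, m_{32} = -37/56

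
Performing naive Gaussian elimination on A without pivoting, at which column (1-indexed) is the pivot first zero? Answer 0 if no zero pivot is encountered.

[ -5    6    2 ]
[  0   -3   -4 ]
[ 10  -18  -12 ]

first zero-pivot column = 3

Naive forward elimination:
R3 <- R3 - (-2)*R1:  [  0  -6  -8 ]
R3 <- R3 - (2)*R2:  [ 0  0  0 ]
Matrix at this point:
[ -5   6   2 ]
[  0  -3  -4 ]
[  0   0   0 ]
Pivot entry (3,3) in the last row is zero and there are no rows below to swap with -> zero pivot in column 3 (A is singular).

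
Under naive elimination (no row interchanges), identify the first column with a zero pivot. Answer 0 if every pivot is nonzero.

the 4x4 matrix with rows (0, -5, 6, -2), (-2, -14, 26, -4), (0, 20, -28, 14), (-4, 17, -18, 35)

first zero-pivot column = 1

Naive forward elimination:
Pivot entry (1,1) is zero but row 2 has -2 in column 1 -> naive elimination stops; a row interchange (e.g. R1 <-> R2) would be required here.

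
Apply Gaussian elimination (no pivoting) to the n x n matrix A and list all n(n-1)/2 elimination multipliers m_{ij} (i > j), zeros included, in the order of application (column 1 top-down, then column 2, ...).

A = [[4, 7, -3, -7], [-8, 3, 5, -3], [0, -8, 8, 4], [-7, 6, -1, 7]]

multipliers: -2, 0, -7/4, -8/17, 73/68, -11/16

Forward elimination:
R2 <- R2 - (-2)*R1:  [   0   17   -1  -17 ]
R3: entry in column 1 is already 0 -> m_{31} = 0 (no row operation needed)
R4 <- R4 - (-7/4)*R1:  [     0   73/4  -25/4  -21/4 ]
R3 <- R3 - (-8/17)*R2:  [      0       0  128/17      -4 ]
R4 <- R4 - (73/68)*R2:  [      0       0  -88/17      13 ]
R4 <- R4 - (-11/16)*R3:  [    0     0     0  41/4 ]
Multipliers (in order of application): m_{21} = -2, m_{31} = 0, m_{41} = -7/4, m_{32} = -8/17, m_{42} = 73/68, m_{43} = -11/16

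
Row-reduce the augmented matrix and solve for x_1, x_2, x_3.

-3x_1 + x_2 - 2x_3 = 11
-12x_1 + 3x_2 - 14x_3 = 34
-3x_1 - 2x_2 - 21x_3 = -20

Forward elimination on [A|b]:
R2 <- R2 - (4)*R1:  [   0   -1   -6  -10 ]
R3 <- R3 - (1)*R1:  [   0   -3  -19  -31 ]
R3 <- R3 - (3)*R2:  [  0   0  -1  -1 ]
Row echelon form:
[ -3   1  -2  |   11 ]
[  0  -1  -6  |  -10 ]
[  0   0  -1  |   -1 ]
Back-substitution:
x_3 = (-1) / -1 = 1
x_2 = (-10 - (-6)*(1)) / -1 = 4
x_1 = (11 - (1)*(4) - (-2)*(1)) / -3 = -3

(-3, 4, 1)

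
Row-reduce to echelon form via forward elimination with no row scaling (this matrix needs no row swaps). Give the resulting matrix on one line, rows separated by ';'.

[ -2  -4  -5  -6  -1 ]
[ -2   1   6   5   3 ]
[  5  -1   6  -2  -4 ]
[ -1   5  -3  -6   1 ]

Forward elimination:
R2 <- R2 - (1)*R1:  [  0   5  11  11   4 ]
R3 <- R3 - (-5/2)*R1:  [     0    -11  -13/2    -17  -13/2 ]
R4 <- R4 - (1/2)*R1:  [    0     7  -1/2    -3   3/2 ]
R3 <- R3 - (-11/5)*R2:  [      0       0  177/10    36/5   23/10 ]
R4 <- R4 - (7/5)*R2:  [       0        0  -159/10    -92/5   -41/10 ]
R4 <- R4 - (-53/59)*R3:  [       0        0        0  -704/59  -120/59 ]
Row echelon form:
[ -2  -4      -5       -6       -1 ]
[  0   5      11       11        4 ]
[  0   0  177/10     36/5    23/10 ]
[  0   0       0  -704/59  -120/59 ]

REF = [-2 -4 -5 -6 -1; 0 5 11 11 4; 0 0 177/10 36/5 23/10; 0 0 0 -704/59 -120/59]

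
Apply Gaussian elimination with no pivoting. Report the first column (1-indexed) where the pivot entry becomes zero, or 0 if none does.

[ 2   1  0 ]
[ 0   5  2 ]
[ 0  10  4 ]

first zero-pivot column = 3

Naive forward elimination:
R3 <- R3 - (2)*R2:  [ 0  0  0 ]
Matrix at this point:
[ 2  1  0 ]
[ 0  5  2 ]
[ 0  0  0 ]
Pivot entry (3,3) in the last row is zero and there are no rows below to swap with -> zero pivot in column 3 (A is singular).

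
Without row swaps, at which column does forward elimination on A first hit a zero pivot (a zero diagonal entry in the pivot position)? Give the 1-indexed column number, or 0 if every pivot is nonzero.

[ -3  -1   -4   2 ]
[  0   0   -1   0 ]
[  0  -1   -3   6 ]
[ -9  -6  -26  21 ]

Naive forward elimination:
R4 <- R4 - (3)*R1:  [   0   -3  -14   15 ]
Matrix at this point:
[ -3  -1   -4   2 ]
[  0   0   -1   0 ]
[  0  -1   -3   6 ]
[  0  -3  -14  15 ]
Pivot entry (2,2) is zero but row 3 has -1 in column 2 -> naive elimination stops; a row interchange (e.g. R2 <-> R3) would be required here.

first zero-pivot column = 2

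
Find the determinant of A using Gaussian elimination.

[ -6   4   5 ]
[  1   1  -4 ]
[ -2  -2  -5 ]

det(A) = 130

Forward elimination:
R2 <- R2 - (-1/6)*R1:  [     0    5/3  -19/6 ]
R3 <- R3 - (1/3)*R1:  [     0  -10/3  -20/3 ]
R3 <- R3 - (-2)*R2:  [   0    0  -13 ]
Upper-triangular form:
[ -6    4      5 ]
[  0  5/3  -19/6 ]
[  0    0    -13 ]
det(A) = (-1)^0 * (-6) * (5/3) * (-13) = 130  (0 row swaps -> sign +1)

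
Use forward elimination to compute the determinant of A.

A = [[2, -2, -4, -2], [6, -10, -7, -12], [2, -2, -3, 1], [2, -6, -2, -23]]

Forward elimination:
R2 <- R2 - (3)*R1:  [  0  -4   5  -6 ]
R3 <- R3 - (1)*R1:  [ 0  0  1  3 ]
R4 <- R4 - (1)*R1:  [   0   -4    2  -21 ]
R4 <- R4 - (1)*R2:  [   0    0   -3  -15 ]
R4 <- R4 - (-3)*R3:  [  0   0   0  -6 ]
Upper-triangular form:
[ 2  -2  -4  -2 ]
[ 0  -4   5  -6 ]
[ 0   0   1   3 ]
[ 0   0   0  -6 ]
det(A) = (-1)^0 * (2) * (-4) * (1) * (-6) = 48  (0 row swaps -> sign +1)

det(A) = 48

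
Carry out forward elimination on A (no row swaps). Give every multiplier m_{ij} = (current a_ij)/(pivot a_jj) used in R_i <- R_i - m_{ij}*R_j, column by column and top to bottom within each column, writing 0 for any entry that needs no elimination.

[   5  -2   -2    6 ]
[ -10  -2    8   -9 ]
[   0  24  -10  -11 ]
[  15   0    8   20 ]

multipliers: -2, 0, 3, -4, -1, 3

Forward elimination:
R2 <- R2 - (-2)*R1:  [  0  -6   4   3 ]
R3: entry in column 1 is already 0 -> m_{31} = 0 (no row operation needed)
R4 <- R4 - (3)*R1:  [  0   6  14   2 ]
R3 <- R3 - (-4)*R2:  [ 0  0  6  1 ]
R4 <- R4 - (-1)*R2:  [  0   0  18   5 ]
R4 <- R4 - (3)*R3:  [ 0  0  0  2 ]
Multipliers (in order of application): m_{21} = -2, m_{31} = 0, m_{41} = 3, m_{32} = -4, m_{42} = -1, m_{43} = 3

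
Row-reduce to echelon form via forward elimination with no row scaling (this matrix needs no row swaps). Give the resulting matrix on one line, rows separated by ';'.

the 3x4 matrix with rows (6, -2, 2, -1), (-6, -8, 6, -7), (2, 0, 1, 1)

REF = [6 -2 2 -1; 0 -10 8 -8; 0 0 13/15 4/5]

Forward elimination:
R2 <- R2 - (-1)*R1:  [   0  -10    8   -8 ]
R3 <- R3 - (1/3)*R1:  [   0  2/3  1/3  4/3 ]
R3 <- R3 - (-1/15)*R2:  [     0      0  13/15    4/5 ]
Row echelon form:
[ 6   -2      2   -1 ]
[ 0  -10      8   -8 ]
[ 0    0  13/15  4/5 ]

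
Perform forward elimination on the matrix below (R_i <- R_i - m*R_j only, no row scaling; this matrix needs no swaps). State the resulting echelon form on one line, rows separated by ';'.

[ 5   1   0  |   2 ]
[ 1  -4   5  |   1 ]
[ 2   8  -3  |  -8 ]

REF = [5 1 0 2; 0 -21/5 5 3/5; 0 0 127/21 -54/7]

Forward elimination:
R2 <- R2 - (1/5)*R1:  [     0  -21/5      5    3/5 ]
R3 <- R3 - (2/5)*R1:  [     0   38/5     -3  -44/5 ]
R3 <- R3 - (-38/21)*R2:  [      0       0  127/21   -54/7 ]
Row echelon form:
[ 5      1       0  |      2 ]
[ 0  -21/5       5  |    3/5 ]
[ 0      0  127/21  |  -54/7 ]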